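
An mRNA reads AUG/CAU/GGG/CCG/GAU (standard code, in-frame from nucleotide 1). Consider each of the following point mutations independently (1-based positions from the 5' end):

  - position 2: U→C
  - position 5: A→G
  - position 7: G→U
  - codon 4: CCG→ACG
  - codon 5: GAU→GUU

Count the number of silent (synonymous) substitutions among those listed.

Codon 1: AUG (Met) → ACG (Thr) — missense.
Codon 2: CAU (His) → CGU (Arg) — missense.
Codon 3: GGG (Gly) → UGG (Trp) — missense.
Codon 4: CCG (Pro) → ACG (Thr) — missense.
Codon 5: GAU (Asp) → GUU (Val) — missense.
Synonymous: 0 of 5.

0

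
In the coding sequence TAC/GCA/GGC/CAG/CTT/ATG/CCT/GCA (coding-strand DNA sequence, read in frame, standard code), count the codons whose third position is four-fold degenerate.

5

Codon 1 TAC (Tyr): third position 2-fold.
Codon 2 GCA (Ala): third position 4-fold.
Codon 3 GGC (Gly): third position 4-fold.
Codon 4 CAG (Gln): third position 2-fold.
Codon 5 CTT (Leu): third position 4-fold.
Codon 6 ATG (Met): third position 1-fold.
Codon 7 CCT (Pro): third position 4-fold.
Codon 8 GCA (Ala): third position 4-fold.
Four-fold degenerate third positions: 5.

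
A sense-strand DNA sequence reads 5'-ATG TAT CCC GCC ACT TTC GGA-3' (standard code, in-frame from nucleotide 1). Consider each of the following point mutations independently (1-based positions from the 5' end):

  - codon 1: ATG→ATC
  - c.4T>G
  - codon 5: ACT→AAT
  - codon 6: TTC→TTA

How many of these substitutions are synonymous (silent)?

Codon 1: ATG (Met) → ATC (Ile) — missense.
Codon 2: TAT (Tyr) → GAT (Asp) — missense.
Codon 5: ACT (Thr) → AAT (Asn) — missense.
Codon 6: TTC (Phe) → TTA (Leu) — missense.
Synonymous: 0 of 4.

0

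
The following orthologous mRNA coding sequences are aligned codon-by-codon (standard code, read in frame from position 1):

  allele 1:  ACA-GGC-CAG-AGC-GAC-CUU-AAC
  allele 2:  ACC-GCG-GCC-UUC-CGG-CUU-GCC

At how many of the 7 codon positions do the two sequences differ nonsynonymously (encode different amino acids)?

5

Codon 1: ACA Thr / ACC Thr — synonymous.
Codon 2: GGC Gly / GCG Ala — nonsynonymous.
Codon 3: CAG Gln / GCC Ala — nonsynonymous.
Codon 4: AGC Ser / UUC Phe — nonsynonymous.
Codon 5: GAC Asp / CGG Arg — nonsynonymous.
Codon 6: CUU Leu / CUU Leu — identical.
Codon 7: AAC Asn / GCC Ala — nonsynonymous.
Nonsynonymous differences: 5.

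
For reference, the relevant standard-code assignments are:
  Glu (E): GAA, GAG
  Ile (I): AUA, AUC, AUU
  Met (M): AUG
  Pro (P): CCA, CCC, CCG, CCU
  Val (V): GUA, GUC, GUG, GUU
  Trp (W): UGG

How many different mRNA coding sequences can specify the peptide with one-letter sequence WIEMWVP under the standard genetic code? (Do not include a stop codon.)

Trp: 1 codon.
Ile: 3 codons.
Glu: 2 codons.
Met: 1 codon.
Trp: 1 codon.
Val: 4 codons.
Pro: 4 codons.
1 × 3 × 2 × 1 × 1 × 4 × 4 = 96.

96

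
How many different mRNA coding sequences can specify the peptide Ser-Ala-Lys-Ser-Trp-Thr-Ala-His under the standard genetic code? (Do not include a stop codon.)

9216

Ser: 6 codons.
Ala: 4 codons.
Lys: 2 codons.
Ser: 6 codons.
Trp: 1 codon.
Thr: 4 codons.
Ala: 4 codons.
His: 2 codons.
6 × 4 × 2 × 6 × 1 × 4 × 4 × 2 = 9216.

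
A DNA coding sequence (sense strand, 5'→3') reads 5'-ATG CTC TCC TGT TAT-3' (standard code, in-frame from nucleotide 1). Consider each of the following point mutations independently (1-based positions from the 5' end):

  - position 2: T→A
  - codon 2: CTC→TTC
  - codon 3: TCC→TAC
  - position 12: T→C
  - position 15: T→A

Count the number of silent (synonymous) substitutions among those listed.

1

Codon 1: ATG (Met) → AAG (Lys) — missense.
Codon 2: CTC (Leu) → TTC (Phe) — missense.
Codon 3: TCC (Ser) → TAC (Tyr) — missense.
Codon 4: TGT (Cys) → TGC (Cys) — synonymous.
Codon 5: TAT (Tyr) → TAA (Stop) — nonsense.
Synonymous: 1 of 5.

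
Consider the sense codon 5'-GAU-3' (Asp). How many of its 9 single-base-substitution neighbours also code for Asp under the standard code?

Position 1: none → 0 synonymous.
Position 2: none → 0 synonymous.
Position 3: GAC → 1 synonymous.
Total: 0 + 0 + 1 = 1.

1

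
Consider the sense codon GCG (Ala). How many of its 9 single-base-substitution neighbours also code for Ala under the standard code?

3

Position 1: none → 0 synonymous.
Position 2: none → 0 synonymous.
Position 3: GCU, GCC, GCA → 3 synonymous.
Total: 0 + 0 + 3 = 3.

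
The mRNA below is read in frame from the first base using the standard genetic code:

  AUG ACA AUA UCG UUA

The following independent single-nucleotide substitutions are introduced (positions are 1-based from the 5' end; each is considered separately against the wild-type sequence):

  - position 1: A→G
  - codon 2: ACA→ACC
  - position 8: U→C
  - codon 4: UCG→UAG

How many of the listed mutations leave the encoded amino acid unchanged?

1

Codon 1: AUG (Met) → GUG (Val) — missense.
Codon 2: ACA (Thr) → ACC (Thr) — synonymous.
Codon 3: AUA (Ile) → ACA (Thr) — missense.
Codon 4: UCG (Ser) → UAG (Stop) — nonsense.
Synonymous: 1 of 4.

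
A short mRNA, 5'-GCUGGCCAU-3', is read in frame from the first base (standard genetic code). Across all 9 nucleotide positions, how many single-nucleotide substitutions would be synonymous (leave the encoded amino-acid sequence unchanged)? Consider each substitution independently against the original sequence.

Codon 1 (GCU, Ala): 3 synonymous substitutions.
Codon 2 (GGC, Gly): 3 synonymous substitutions.
Codon 3 (CAU, His): 1 synonymous substitution.
Total: 3 + 3 + 1 = 7.

7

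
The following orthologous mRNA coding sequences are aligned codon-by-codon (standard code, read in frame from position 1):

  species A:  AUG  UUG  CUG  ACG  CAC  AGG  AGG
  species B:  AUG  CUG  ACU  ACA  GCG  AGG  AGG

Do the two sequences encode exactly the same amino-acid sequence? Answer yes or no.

Codon 1: AUG Met / AUG Met — identical.
Codon 2: UUG Leu / CUG Leu — synonymous.
Codon 3: CUG Leu / ACU Thr — nonsynonymous.
Codon 4: ACG Thr / ACA Thr — synonymous.
Codon 5: CAC His / GCG Ala — nonsynonymous.
Codon 6: AGG Arg / AGG Arg — identical.
Codon 7: AGG Arg / AGG Arg — identical.
Nonsynonymous differences: 2 → different protein.

no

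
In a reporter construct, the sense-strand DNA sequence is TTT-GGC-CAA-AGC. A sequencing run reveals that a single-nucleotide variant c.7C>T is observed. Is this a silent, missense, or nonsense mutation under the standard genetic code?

Position 7 falls in codon 3: CAA → Gln.
After the substitution the codon is TAA → Stop.
The new codon is a stop codon, so this is a nonsense mutation.

nonsense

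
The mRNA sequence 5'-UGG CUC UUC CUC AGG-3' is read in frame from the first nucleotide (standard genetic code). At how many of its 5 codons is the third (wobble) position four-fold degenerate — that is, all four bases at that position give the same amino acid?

Codon 1 UGG (Trp): third position 1-fold.
Codon 2 CUC (Leu): third position 4-fold.
Codon 3 UUC (Phe): third position 2-fold.
Codon 4 CUC (Leu): third position 4-fold.
Codon 5 AGG (Arg): third position 2-fold.
Four-fold degenerate third positions: 2.

2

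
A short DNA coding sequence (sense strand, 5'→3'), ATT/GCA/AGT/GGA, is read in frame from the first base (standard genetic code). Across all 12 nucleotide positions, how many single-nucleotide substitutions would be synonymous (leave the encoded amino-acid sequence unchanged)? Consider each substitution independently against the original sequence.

Codon 1 (ATT, Ile): 2 synonymous substitutions.
Codon 2 (GCA, Ala): 3 synonymous substitutions.
Codon 3 (AGT, Ser): 1 synonymous substitution.
Codon 4 (GGA, Gly): 3 synonymous substitutions.
Total: 2 + 3 + 1 + 3 = 9.

9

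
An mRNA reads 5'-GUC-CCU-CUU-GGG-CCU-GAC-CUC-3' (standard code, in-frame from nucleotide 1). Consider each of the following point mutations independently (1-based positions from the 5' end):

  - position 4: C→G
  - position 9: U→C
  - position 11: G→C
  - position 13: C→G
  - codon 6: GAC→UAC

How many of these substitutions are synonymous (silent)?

Codon 2: CCU (Pro) → GCU (Ala) — missense.
Codon 3: CUU (Leu) → CUC (Leu) — synonymous.
Codon 4: GGG (Gly) → GCG (Ala) — missense.
Codon 5: CCU (Pro) → GCU (Ala) — missense.
Codon 6: GAC (Asp) → UAC (Tyr) — missense.
Synonymous: 1 of 5.

1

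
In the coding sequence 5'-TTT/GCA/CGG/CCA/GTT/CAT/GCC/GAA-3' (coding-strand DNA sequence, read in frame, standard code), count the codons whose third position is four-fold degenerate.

Codon 1 TTT (Phe): third position 2-fold.
Codon 2 GCA (Ala): third position 4-fold.
Codon 3 CGG (Arg): third position 4-fold.
Codon 4 CCA (Pro): third position 4-fold.
Codon 5 GTT (Val): third position 4-fold.
Codon 6 CAT (His): third position 2-fold.
Codon 7 GCC (Ala): third position 4-fold.
Codon 8 GAA (Glu): third position 2-fold.
Four-fold degenerate third positions: 5.

5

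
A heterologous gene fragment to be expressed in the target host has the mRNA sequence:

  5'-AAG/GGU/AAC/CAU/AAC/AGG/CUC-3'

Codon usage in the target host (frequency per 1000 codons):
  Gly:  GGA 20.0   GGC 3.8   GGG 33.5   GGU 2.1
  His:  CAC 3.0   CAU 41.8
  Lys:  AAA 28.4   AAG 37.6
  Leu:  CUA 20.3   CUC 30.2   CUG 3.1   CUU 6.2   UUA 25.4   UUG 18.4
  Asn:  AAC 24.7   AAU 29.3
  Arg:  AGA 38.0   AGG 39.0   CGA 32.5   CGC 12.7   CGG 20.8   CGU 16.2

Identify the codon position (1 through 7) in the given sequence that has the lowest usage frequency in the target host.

2

Codon 1 AAG (Lys): 37.6 per 1000.
Codon 2 GGU (Gly): 2.1 per 1000.
Codon 3 AAC (Asn): 24.7 per 1000.
Codon 4 CAU (His): 41.8 per 1000.
Codon 5 AAC (Asn): 24.7 per 1000.
Codon 6 AGG (Arg): 39.0 per 1000.
Codon 7 CUC (Leu): 30.2 per 1000.
Lowest frequency is 2.1 at codon 2.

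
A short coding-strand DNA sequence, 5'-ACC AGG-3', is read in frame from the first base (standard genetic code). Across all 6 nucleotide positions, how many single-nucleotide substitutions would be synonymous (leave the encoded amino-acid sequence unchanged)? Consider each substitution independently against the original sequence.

Codon 1 (ACC, Thr): 3 synonymous substitutions.
Codon 2 (AGG, Arg): 2 synonymous substitutions.
Total: 3 + 2 = 5.

5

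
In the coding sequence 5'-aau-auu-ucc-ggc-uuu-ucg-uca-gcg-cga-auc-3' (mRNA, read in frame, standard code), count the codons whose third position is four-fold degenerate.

Codon 1 AAU (Asn): third position 2-fold.
Codon 2 AUU (Ile): third position 3-fold.
Codon 3 UCC (Ser): third position 4-fold.
Codon 4 GGC (Gly): third position 4-fold.
Codon 5 UUU (Phe): third position 2-fold.
Codon 6 UCG (Ser): third position 4-fold.
Codon 7 UCA (Ser): third position 4-fold.
Codon 8 GCG (Ala): third position 4-fold.
Codon 9 CGA (Arg): third position 4-fold.
Codon 10 AUC (Ile): third position 3-fold.
Four-fold degenerate third positions: 6.

6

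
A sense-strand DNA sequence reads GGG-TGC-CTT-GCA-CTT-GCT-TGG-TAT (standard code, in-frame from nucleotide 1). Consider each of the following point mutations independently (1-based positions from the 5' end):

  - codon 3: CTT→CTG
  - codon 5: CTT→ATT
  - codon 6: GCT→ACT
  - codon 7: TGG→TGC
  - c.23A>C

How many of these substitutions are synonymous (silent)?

1

Codon 3: CTT (Leu) → CTG (Leu) — synonymous.
Codon 5: CTT (Leu) → ATT (Ile) — missense.
Codon 6: GCT (Ala) → ACT (Thr) — missense.
Codon 7: TGG (Trp) → TGC (Cys) — missense.
Codon 8: TAT (Tyr) → TCT (Ser) — missense.
Synonymous: 1 of 5.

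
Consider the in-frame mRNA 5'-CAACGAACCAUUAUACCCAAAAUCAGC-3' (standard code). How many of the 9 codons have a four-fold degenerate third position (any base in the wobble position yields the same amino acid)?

Codon 1 CAA (Gln): third position 2-fold.
Codon 2 CGA (Arg): third position 4-fold.
Codon 3 ACC (Thr): third position 4-fold.
Codon 4 AUU (Ile): third position 3-fold.
Codon 5 AUA (Ile): third position 3-fold.
Codon 6 CCC (Pro): third position 4-fold.
Codon 7 AAA (Lys): third position 2-fold.
Codon 8 AUC (Ile): third position 3-fold.
Codon 9 AGC (Ser): third position 2-fold.
Four-fold degenerate third positions: 3.

3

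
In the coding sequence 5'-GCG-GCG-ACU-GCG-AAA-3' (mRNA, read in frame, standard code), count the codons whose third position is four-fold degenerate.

4

Codon 1 GCG (Ala): third position 4-fold.
Codon 2 GCG (Ala): third position 4-fold.
Codon 3 ACU (Thr): third position 4-fold.
Codon 4 GCG (Ala): third position 4-fold.
Codon 5 AAA (Lys): third position 2-fold.
Four-fold degenerate third positions: 4.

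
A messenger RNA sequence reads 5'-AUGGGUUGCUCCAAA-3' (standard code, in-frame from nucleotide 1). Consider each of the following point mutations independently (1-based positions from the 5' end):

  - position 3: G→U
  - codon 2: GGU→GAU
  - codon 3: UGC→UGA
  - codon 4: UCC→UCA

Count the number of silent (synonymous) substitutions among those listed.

Codon 1: AUG (Met) → AUU (Ile) — missense.
Codon 2: GGU (Gly) → GAU (Asp) — missense.
Codon 3: UGC (Cys) → UGA (Stop) — nonsense.
Codon 4: UCC (Ser) → UCA (Ser) — synonymous.
Synonymous: 1 of 4.

1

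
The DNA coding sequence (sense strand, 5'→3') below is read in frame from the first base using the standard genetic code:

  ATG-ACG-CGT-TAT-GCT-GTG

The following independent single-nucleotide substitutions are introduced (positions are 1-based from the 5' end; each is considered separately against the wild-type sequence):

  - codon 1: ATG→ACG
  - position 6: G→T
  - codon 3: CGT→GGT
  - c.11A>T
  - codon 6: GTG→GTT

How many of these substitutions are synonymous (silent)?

Codon 1: ATG (Met) → ACG (Thr) — missense.
Codon 2: ACG (Thr) → ACT (Thr) — synonymous.
Codon 3: CGT (Arg) → GGT (Gly) — missense.
Codon 4: TAT (Tyr) → TTT (Phe) — missense.
Codon 6: GTG (Val) → GTT (Val) — synonymous.
Synonymous: 2 of 5.

2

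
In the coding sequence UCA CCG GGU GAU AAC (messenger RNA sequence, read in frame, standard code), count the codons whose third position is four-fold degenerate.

3

Codon 1 UCA (Ser): third position 4-fold.
Codon 2 CCG (Pro): third position 4-fold.
Codon 3 GGU (Gly): third position 4-fold.
Codon 4 GAU (Asp): third position 2-fold.
Codon 5 AAC (Asn): third position 2-fold.
Four-fold degenerate third positions: 3.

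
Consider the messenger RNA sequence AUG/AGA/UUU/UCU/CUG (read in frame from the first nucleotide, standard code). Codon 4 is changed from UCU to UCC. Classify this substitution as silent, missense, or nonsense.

silent

Position 12 falls in codon 4: UCU → Ser.
After the substitution the codon is UCC → Ser.
Both encode Ser, so the change is synonymous.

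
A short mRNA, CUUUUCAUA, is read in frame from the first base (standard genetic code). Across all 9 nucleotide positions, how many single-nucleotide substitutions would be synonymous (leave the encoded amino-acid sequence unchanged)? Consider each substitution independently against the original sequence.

6

Codon 1 (CUU, Leu): 3 synonymous substitutions.
Codon 2 (UUC, Phe): 1 synonymous substitution.
Codon 3 (AUA, Ile): 2 synonymous substitutions.
Total: 3 + 1 + 2 = 6.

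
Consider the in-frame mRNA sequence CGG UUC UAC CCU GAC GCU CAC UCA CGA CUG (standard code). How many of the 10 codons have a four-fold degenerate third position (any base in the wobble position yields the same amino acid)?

Codon 1 CGG (Arg): third position 4-fold.
Codon 2 UUC (Phe): third position 2-fold.
Codon 3 UAC (Tyr): third position 2-fold.
Codon 4 CCU (Pro): third position 4-fold.
Codon 5 GAC (Asp): third position 2-fold.
Codon 6 GCU (Ala): third position 4-fold.
Codon 7 CAC (His): third position 2-fold.
Codon 8 UCA (Ser): third position 4-fold.
Codon 9 CGA (Arg): third position 4-fold.
Codon 10 CUG (Leu): third position 4-fold.
Four-fold degenerate third positions: 6.

6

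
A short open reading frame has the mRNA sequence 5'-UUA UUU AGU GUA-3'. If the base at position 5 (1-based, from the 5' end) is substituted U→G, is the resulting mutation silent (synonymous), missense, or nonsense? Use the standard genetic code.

missense

Position 5 falls in codon 2: UUU → Phe.
After the substitution the codon is UGU → Cys.
Phe ≠ Cys, so this is a missense mutation.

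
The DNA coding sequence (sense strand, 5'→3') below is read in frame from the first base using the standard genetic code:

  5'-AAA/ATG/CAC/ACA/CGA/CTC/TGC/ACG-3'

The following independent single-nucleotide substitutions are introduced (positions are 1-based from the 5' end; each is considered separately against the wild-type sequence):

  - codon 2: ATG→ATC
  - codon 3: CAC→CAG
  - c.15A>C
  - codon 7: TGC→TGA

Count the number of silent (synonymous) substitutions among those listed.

Codon 2: ATG (Met) → ATC (Ile) — missense.
Codon 3: CAC (His) → CAG (Gln) — missense.
Codon 5: CGA (Arg) → CGC (Arg) — synonymous.
Codon 7: TGC (Cys) → TGA (Stop) — nonsense.
Synonymous: 1 of 4.

1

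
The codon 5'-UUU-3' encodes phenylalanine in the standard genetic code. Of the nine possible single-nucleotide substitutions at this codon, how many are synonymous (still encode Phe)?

1

Position 1: none → 0 synonymous.
Position 2: none → 0 synonymous.
Position 3: UUC → 1 synonymous.
Total: 0 + 0 + 1 = 1.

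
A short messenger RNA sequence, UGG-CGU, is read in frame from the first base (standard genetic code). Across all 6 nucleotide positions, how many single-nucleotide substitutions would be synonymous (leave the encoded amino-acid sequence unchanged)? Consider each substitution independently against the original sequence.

3

Codon 1 (UGG, Trp): 0 synonymous substitutions.
Codon 2 (CGU, Arg): 3 synonymous substitutions.
Total: 0 + 3 = 3.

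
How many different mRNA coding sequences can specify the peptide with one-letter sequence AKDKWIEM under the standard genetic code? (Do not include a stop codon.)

192

Ala: 4 codons.
Lys: 2 codons.
Asp: 2 codons.
Lys: 2 codons.
Trp: 1 codon.
Ile: 3 codons.
Glu: 2 codons.
Met: 1 codon.
4 × 2 × 2 × 2 × 1 × 3 × 2 × 1 = 192.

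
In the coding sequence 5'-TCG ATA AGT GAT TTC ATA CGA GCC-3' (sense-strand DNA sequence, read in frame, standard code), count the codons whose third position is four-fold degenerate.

3

Codon 1 TCG (Ser): third position 4-fold.
Codon 2 ATA (Ile): third position 3-fold.
Codon 3 AGT (Ser): third position 2-fold.
Codon 4 GAT (Asp): third position 2-fold.
Codon 5 TTC (Phe): third position 2-fold.
Codon 6 ATA (Ile): third position 3-fold.
Codon 7 CGA (Arg): third position 4-fold.
Codon 8 GCC (Ala): third position 4-fold.
Four-fold degenerate third positions: 3.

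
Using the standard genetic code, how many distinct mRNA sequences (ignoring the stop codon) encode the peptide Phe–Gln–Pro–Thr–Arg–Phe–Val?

Phe: 2 codons.
Gln: 2 codons.
Pro: 4 codons.
Thr: 4 codons.
Arg: 6 codons.
Phe: 2 codons.
Val: 4 codons.
2 × 2 × 4 × 4 × 6 × 2 × 4 = 3072.

3072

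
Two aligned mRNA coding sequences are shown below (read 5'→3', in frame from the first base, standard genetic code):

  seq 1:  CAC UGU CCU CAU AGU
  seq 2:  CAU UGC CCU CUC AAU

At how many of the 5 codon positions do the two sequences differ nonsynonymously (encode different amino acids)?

2

Codon 1: CAC His / CAU His — synonymous.
Codon 2: UGU Cys / UGC Cys — synonymous.
Codon 3: CCU Pro / CCU Pro — identical.
Codon 4: CAU His / CUC Leu — nonsynonymous.
Codon 5: AGU Ser / AAU Asn — nonsynonymous.
Nonsynonymous differences: 2.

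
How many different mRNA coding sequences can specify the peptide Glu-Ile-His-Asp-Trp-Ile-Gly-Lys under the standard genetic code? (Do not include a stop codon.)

576

Glu: 2 codons.
Ile: 3 codons.
His: 2 codons.
Asp: 2 codons.
Trp: 1 codon.
Ile: 3 codons.
Gly: 4 codons.
Lys: 2 codons.
2 × 3 × 2 × 2 × 1 × 3 × 4 × 2 = 576.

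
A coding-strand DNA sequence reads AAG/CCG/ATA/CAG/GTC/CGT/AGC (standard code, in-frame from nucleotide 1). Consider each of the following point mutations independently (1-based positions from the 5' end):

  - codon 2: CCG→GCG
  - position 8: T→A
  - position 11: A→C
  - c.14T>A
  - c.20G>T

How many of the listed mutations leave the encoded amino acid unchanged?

0

Codon 2: CCG (Pro) → GCG (Ala) — missense.
Codon 3: ATA (Ile) → AAA (Lys) — missense.
Codon 4: CAG (Gln) → CCG (Pro) — missense.
Codon 5: GTC (Val) → GAC (Asp) — missense.
Codon 7: AGC (Ser) → ATC (Ile) — missense.
Synonymous: 0 of 5.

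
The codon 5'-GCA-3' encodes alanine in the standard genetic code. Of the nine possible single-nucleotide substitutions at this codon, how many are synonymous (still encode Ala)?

Position 1: none → 0 synonymous.
Position 2: none → 0 synonymous.
Position 3: GCU, GCC, GCG → 3 synonymous.
Total: 0 + 0 + 3 = 3.

3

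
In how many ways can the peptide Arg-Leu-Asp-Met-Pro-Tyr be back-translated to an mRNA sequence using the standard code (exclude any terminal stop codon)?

576

Arg: 6 codons.
Leu: 6 codons.
Asp: 2 codons.
Met: 1 codon.
Pro: 4 codons.
Tyr: 2 codons.
6 × 6 × 2 × 1 × 4 × 2 = 576.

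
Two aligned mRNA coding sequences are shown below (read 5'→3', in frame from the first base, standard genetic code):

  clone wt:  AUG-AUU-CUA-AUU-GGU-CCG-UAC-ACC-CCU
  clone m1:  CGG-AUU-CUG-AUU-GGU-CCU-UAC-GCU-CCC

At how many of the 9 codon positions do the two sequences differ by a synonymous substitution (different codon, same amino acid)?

3

Codon 1: AUG Met / CGG Arg — nonsynonymous.
Codon 2: AUU Ile / AUU Ile — identical.
Codon 3: CUA Leu / CUG Leu — synonymous.
Codon 4: AUU Ile / AUU Ile — identical.
Codon 5: GGU Gly / GGU Gly — identical.
Codon 6: CCG Pro / CCU Pro — synonymous.
Codon 7: UAC Tyr / UAC Tyr — identical.
Codon 8: ACC Thr / GCU Ala — nonsynonymous.
Codon 9: CCU Pro / CCC Pro — synonymous.
Synonymous differences: 3.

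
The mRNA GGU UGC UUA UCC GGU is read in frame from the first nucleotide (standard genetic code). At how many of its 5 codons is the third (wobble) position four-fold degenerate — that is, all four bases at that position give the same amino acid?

Codon 1 GGU (Gly): third position 4-fold.
Codon 2 UGC (Cys): third position 2-fold.
Codon 3 UUA (Leu): third position 2-fold.
Codon 4 UCC (Ser): third position 4-fold.
Codon 5 GGU (Gly): third position 4-fold.
Four-fold degenerate third positions: 3.

3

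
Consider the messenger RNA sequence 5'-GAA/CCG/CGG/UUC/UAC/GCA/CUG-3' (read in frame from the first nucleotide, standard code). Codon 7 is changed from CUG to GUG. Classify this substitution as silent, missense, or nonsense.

missense

Position 19 falls in codon 7: CUG → Leu.
After the substitution the codon is GUG → Val.
Leu ≠ Val, so this is a missense mutation.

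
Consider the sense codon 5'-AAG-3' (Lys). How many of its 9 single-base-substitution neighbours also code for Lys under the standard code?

Position 1: none → 0 synonymous.
Position 2: none → 0 synonymous.
Position 3: AAA → 1 synonymous.
Total: 0 + 0 + 1 = 1.

1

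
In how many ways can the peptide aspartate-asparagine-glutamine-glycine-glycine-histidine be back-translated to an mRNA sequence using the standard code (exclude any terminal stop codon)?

Asp: 2 codons.
Asn: 2 codons.
Gln: 2 codons.
Gly: 4 codons.
Gly: 4 codons.
His: 2 codons.
2 × 2 × 2 × 4 × 4 × 2 = 256.

256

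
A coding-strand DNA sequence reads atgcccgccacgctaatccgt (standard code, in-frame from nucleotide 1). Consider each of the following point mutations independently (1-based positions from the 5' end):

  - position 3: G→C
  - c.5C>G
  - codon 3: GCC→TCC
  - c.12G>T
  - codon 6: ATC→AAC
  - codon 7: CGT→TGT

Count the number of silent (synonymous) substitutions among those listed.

1

Codon 1: ATG (Met) → ATC (Ile) — missense.
Codon 2: CCC (Pro) → CGC (Arg) — missense.
Codon 3: GCC (Ala) → TCC (Ser) — missense.
Codon 4: ACG (Thr) → ACT (Thr) — synonymous.
Codon 6: ATC (Ile) → AAC (Asn) — missense.
Codon 7: CGT (Arg) → TGT (Cys) — missense.
Synonymous: 1 of 6.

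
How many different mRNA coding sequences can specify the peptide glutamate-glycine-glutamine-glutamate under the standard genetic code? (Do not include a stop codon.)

32

Glu: 2 codons.
Gly: 4 codons.
Gln: 2 codons.
Glu: 2 codons.
2 × 4 × 2 × 2 = 32.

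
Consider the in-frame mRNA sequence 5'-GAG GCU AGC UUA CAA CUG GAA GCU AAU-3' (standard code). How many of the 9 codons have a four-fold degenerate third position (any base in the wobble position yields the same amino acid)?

Codon 1 GAG (Glu): third position 2-fold.
Codon 2 GCU (Ala): third position 4-fold.
Codon 3 AGC (Ser): third position 2-fold.
Codon 4 UUA (Leu): third position 2-fold.
Codon 5 CAA (Gln): third position 2-fold.
Codon 6 CUG (Leu): third position 4-fold.
Codon 7 GAA (Glu): third position 2-fold.
Codon 8 GCU (Ala): third position 4-fold.
Codon 9 AAU (Asn): third position 2-fold.
Four-fold degenerate third positions: 3.

3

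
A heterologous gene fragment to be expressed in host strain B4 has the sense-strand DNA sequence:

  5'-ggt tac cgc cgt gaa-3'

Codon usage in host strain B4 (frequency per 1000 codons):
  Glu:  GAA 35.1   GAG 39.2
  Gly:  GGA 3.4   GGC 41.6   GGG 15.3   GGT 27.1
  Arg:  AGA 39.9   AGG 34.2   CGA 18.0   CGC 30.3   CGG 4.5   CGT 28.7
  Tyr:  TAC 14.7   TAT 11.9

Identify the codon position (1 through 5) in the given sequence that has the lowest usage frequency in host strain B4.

2

Codon 1 GGT (Gly): 27.1 per 1000.
Codon 2 TAC (Tyr): 14.7 per 1000.
Codon 3 CGC (Arg): 30.3 per 1000.
Codon 4 CGT (Arg): 28.7 per 1000.
Codon 5 GAA (Glu): 35.1 per 1000.
Lowest frequency is 14.7 at codon 2.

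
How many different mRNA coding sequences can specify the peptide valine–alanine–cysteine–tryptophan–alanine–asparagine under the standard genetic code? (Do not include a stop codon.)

256

Val: 4 codons.
Ala: 4 codons.
Cys: 2 codons.
Trp: 1 codon.
Ala: 4 codons.
Asn: 2 codons.
4 × 4 × 2 × 1 × 4 × 2 = 256.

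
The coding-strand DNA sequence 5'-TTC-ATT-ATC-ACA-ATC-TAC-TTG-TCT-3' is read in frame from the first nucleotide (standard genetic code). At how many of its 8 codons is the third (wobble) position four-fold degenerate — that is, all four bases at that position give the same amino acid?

Codon 1 TTC (Phe): third position 2-fold.
Codon 2 ATT (Ile): third position 3-fold.
Codon 3 ATC (Ile): third position 3-fold.
Codon 4 ACA (Thr): third position 4-fold.
Codon 5 ATC (Ile): third position 3-fold.
Codon 6 TAC (Tyr): third position 2-fold.
Codon 7 TTG (Leu): third position 2-fold.
Codon 8 TCT (Ser): third position 4-fold.
Four-fold degenerate third positions: 2.

2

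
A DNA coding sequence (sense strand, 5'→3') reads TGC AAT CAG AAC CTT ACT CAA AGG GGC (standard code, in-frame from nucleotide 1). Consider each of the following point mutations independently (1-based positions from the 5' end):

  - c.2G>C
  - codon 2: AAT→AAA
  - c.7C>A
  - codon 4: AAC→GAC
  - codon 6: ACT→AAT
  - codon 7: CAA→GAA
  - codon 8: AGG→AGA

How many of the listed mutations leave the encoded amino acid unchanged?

Codon 1: TGC (Cys) → TCC (Ser) — missense.
Codon 2: AAT (Asn) → AAA (Lys) — missense.
Codon 3: CAG (Gln) → AAG (Lys) — missense.
Codon 4: AAC (Asn) → GAC (Asp) — missense.
Codon 6: ACT (Thr) → AAT (Asn) — missense.
Codon 7: CAA (Gln) → GAA (Glu) — missense.
Codon 8: AGG (Arg) → AGA (Arg) — synonymous.
Synonymous: 1 of 7.

1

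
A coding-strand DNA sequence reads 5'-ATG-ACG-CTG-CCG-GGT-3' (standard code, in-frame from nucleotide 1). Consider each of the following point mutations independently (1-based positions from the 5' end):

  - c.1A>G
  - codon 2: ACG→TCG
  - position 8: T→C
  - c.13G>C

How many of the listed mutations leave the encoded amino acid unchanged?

Codon 1: ATG (Met) → GTG (Val) — missense.
Codon 2: ACG (Thr) → TCG (Ser) — missense.
Codon 3: CTG (Leu) → CCG (Pro) — missense.
Codon 5: GGT (Gly) → CGT (Arg) — missense.
Synonymous: 0 of 4.

0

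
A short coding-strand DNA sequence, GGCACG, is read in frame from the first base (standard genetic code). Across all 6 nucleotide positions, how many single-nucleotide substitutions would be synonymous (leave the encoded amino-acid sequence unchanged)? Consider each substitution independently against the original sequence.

6

Codon 1 (GGC, Gly): 3 synonymous substitutions.
Codon 2 (ACG, Thr): 3 synonymous substitutions.
Total: 3 + 3 = 6.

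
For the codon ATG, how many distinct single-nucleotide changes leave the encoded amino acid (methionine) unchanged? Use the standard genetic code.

Position 1: none → 0 synonymous.
Position 2: none → 0 synonymous.
Position 3: none → 0 synonymous.
Total: 0 + 0 + 0 = 0.

0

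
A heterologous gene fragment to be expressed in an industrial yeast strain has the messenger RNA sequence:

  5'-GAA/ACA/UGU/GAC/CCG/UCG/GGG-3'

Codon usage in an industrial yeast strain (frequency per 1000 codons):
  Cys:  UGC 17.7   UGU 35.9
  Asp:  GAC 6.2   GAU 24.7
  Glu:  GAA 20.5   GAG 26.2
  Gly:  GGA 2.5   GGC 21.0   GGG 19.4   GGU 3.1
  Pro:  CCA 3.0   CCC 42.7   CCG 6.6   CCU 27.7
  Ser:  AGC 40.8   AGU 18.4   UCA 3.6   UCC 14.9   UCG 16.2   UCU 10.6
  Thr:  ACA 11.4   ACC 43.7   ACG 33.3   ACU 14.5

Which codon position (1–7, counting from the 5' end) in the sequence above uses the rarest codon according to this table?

Codon 1 GAA (Glu): 20.5 per 1000.
Codon 2 ACA (Thr): 11.4 per 1000.
Codon 3 UGU (Cys): 35.9 per 1000.
Codon 4 GAC (Asp): 6.2 per 1000.
Codon 5 CCG (Pro): 6.6 per 1000.
Codon 6 UCG (Ser): 16.2 per 1000.
Codon 7 GGG (Gly): 19.4 per 1000.
Lowest frequency is 6.2 at codon 4.

4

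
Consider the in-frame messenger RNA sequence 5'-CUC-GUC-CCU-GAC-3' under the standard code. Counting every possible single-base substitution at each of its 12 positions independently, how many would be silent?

10

Codon 1 (CUC, Leu): 3 synonymous substitutions.
Codon 2 (GUC, Val): 3 synonymous substitutions.
Codon 3 (CCU, Pro): 3 synonymous substitutions.
Codon 4 (GAC, Asp): 1 synonymous substitution.
Total: 3 + 3 + 3 + 1 = 10.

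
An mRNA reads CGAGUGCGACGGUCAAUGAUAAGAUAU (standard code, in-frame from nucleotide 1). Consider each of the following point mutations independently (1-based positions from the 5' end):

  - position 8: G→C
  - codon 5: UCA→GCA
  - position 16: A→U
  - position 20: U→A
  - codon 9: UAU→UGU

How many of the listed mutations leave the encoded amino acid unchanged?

0

Codon 3: CGA (Arg) → CCA (Pro) — missense.
Codon 5: UCA (Ser) → GCA (Ala) — missense.
Codon 6: AUG (Met) → UUG (Leu) — missense.
Codon 7: AUA (Ile) → AAA (Lys) — missense.
Codon 9: UAU (Tyr) → UGU (Cys) — missense.
Synonymous: 0 of 5.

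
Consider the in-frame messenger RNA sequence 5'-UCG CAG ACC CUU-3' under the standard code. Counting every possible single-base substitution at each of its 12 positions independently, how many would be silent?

Codon 1 (UCG, Ser): 3 synonymous substitutions.
Codon 2 (CAG, Gln): 1 synonymous substitution.
Codon 3 (ACC, Thr): 3 synonymous substitutions.
Codon 4 (CUU, Leu): 3 synonymous substitutions.
Total: 3 + 1 + 3 + 3 = 10.

10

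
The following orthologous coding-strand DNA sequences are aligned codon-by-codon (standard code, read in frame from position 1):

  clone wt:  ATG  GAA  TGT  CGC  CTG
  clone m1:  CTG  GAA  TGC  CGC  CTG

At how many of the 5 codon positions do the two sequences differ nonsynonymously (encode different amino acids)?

1

Codon 1: ATG Met / CTG Leu — nonsynonymous.
Codon 2: GAA Glu / GAA Glu — identical.
Codon 3: TGT Cys / TGC Cys — synonymous.
Codon 4: CGC Arg / CGC Arg — identical.
Codon 5: CTG Leu / CTG Leu — identical.
Nonsynonymous differences: 1.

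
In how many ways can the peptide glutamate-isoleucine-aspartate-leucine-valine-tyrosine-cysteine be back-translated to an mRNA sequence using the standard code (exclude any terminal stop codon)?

Glu: 2 codons.
Ile: 3 codons.
Asp: 2 codons.
Leu: 6 codons.
Val: 4 codons.
Tyr: 2 codons.
Cys: 2 codons.
2 × 3 × 2 × 6 × 4 × 2 × 2 = 1152.

1152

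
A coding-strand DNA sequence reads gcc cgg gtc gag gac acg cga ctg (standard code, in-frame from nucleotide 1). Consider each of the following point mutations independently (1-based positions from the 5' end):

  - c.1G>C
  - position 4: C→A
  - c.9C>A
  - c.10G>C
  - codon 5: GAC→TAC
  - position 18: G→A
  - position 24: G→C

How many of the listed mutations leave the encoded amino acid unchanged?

Codon 1: GCC (Ala) → CCC (Pro) — missense.
Codon 2: CGG (Arg) → AGG (Arg) — synonymous.
Codon 3: GTC (Val) → GTA (Val) — synonymous.
Codon 4: GAG (Glu) → CAG (Gln) — missense.
Codon 5: GAC (Asp) → TAC (Tyr) — missense.
Codon 6: ACG (Thr) → ACA (Thr) — synonymous.
Codon 8: CTG (Leu) → CTC (Leu) — synonymous.
Synonymous: 4 of 7.

4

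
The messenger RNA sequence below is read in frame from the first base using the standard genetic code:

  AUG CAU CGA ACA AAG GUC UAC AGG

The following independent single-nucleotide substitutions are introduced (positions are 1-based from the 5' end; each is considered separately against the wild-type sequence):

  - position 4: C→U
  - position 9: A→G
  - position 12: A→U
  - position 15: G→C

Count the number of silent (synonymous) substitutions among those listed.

Codon 2: CAU (His) → UAU (Tyr) — missense.
Codon 3: CGA (Arg) → CGG (Arg) — synonymous.
Codon 4: ACA (Thr) → ACU (Thr) — synonymous.
Codon 5: AAG (Lys) → AAC (Asn) — missense.
Synonymous: 2 of 4.

2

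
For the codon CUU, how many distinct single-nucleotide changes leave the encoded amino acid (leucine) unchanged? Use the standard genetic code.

Position 1: none → 0 synonymous.
Position 2: none → 0 synonymous.
Position 3: CUC, CUA, CUG → 3 synonymous.
Total: 0 + 0 + 3 = 3.

3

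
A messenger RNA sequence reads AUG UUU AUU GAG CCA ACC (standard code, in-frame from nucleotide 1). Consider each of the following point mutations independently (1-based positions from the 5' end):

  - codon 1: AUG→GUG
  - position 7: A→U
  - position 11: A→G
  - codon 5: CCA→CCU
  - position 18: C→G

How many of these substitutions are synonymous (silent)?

2

Codon 1: AUG (Met) → GUG (Val) — missense.
Codon 3: AUU (Ile) → UUU (Phe) — missense.
Codon 4: GAG (Glu) → GGG (Gly) — missense.
Codon 5: CCA (Pro) → CCU (Pro) — synonymous.
Codon 6: ACC (Thr) → ACG (Thr) — synonymous.
Synonymous: 2 of 5.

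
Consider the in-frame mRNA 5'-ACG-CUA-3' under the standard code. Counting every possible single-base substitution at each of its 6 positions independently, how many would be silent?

7

Codon 1 (ACG, Thr): 3 synonymous substitutions.
Codon 2 (CUA, Leu): 4 synonymous substitutions.
Total: 3 + 4 = 7.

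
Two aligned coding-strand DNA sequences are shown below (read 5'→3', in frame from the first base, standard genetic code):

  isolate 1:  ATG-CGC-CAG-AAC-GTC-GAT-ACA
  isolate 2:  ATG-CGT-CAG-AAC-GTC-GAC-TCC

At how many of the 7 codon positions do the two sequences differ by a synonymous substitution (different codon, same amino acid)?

2

Codon 1: ATG Met / ATG Met — identical.
Codon 2: CGC Arg / CGT Arg — synonymous.
Codon 3: CAG Gln / CAG Gln — identical.
Codon 4: AAC Asn / AAC Asn — identical.
Codon 5: GTC Val / GTC Val — identical.
Codon 6: GAT Asp / GAC Asp — synonymous.
Codon 7: ACA Thr / TCC Ser — nonsynonymous.
Synonymous differences: 2.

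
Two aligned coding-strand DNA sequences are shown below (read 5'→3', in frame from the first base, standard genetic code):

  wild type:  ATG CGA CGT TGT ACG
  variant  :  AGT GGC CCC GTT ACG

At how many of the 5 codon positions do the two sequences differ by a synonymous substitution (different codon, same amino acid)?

0

Codon 1: ATG Met / AGT Ser — nonsynonymous.
Codon 2: CGA Arg / GGC Gly — nonsynonymous.
Codon 3: CGT Arg / CCC Pro — nonsynonymous.
Codon 4: TGT Cys / GTT Val — nonsynonymous.
Codon 5: ACG Thr / ACG Thr — identical.
Synonymous differences: 0.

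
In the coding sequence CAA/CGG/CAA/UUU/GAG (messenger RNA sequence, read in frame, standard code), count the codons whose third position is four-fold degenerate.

1

Codon 1 CAA (Gln): third position 2-fold.
Codon 2 CGG (Arg): third position 4-fold.
Codon 3 CAA (Gln): third position 2-fold.
Codon 4 UUU (Phe): third position 2-fold.
Codon 5 GAG (Glu): third position 2-fold.
Four-fold degenerate third positions: 1.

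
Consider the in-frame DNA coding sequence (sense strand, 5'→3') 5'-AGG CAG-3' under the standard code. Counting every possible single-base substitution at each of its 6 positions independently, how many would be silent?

Codon 1 (AGG, Arg): 2 synonymous substitutions.
Codon 2 (CAG, Gln): 1 synonymous substitution.
Total: 2 + 1 = 3.

3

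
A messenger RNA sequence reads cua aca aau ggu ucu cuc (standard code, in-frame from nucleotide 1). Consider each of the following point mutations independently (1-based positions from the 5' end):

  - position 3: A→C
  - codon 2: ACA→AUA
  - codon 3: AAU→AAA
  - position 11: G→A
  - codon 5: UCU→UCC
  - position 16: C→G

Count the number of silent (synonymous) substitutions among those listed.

2

Codon 1: CUA (Leu) → CUC (Leu) — synonymous.
Codon 2: ACA (Thr) → AUA (Ile) — missense.
Codon 3: AAU (Asn) → AAA (Lys) — missense.
Codon 4: GGU (Gly) → GAU (Asp) — missense.
Codon 5: UCU (Ser) → UCC (Ser) — synonymous.
Codon 6: CUC (Leu) → GUC (Val) — missense.
Synonymous: 2 of 6.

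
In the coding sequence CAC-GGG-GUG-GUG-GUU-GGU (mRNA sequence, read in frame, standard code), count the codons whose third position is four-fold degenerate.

5

Codon 1 CAC (His): third position 2-fold.
Codon 2 GGG (Gly): third position 4-fold.
Codon 3 GUG (Val): third position 4-fold.
Codon 4 GUG (Val): third position 4-fold.
Codon 5 GUU (Val): third position 4-fold.
Codon 6 GGU (Gly): third position 4-fold.
Four-fold degenerate third positions: 5.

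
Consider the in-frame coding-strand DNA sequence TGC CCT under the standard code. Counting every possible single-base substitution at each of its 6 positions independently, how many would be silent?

4

Codon 1 (TGC, Cys): 1 synonymous substitution.
Codon 2 (CCT, Pro): 3 synonymous substitutions.
Total: 1 + 3 = 4.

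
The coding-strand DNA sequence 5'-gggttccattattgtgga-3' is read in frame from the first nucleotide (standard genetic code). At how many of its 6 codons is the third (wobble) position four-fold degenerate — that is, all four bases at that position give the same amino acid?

Codon 1 GGG (Gly): third position 4-fold.
Codon 2 TTC (Phe): third position 2-fold.
Codon 3 CAT (His): third position 2-fold.
Codon 4 TAT (Tyr): third position 2-fold.
Codon 5 TGT (Cys): third position 2-fold.
Codon 6 GGA (Gly): third position 4-fold.
Four-fold degenerate third positions: 2.

2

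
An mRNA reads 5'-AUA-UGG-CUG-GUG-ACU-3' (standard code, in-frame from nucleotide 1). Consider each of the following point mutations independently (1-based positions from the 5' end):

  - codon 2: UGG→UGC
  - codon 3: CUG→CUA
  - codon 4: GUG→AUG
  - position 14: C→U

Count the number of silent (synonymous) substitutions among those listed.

Codon 2: UGG (Trp) → UGC (Cys) — missense.
Codon 3: CUG (Leu) → CUA (Leu) — synonymous.
Codon 4: GUG (Val) → AUG (Met) — missense.
Codon 5: ACU (Thr) → AUU (Ile) — missense.
Synonymous: 1 of 4.

1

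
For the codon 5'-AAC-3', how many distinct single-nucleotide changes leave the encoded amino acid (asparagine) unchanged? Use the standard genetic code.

Position 1: none → 0 synonymous.
Position 2: none → 0 synonymous.
Position 3: AAU → 1 synonymous.
Total: 0 + 0 + 1 = 1.

1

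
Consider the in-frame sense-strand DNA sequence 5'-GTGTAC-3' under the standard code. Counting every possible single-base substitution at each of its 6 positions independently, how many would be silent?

4

Codon 1 (GTG, Val): 3 synonymous substitutions.
Codon 2 (TAC, Tyr): 1 synonymous substitution.
Total: 3 + 1 = 4.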